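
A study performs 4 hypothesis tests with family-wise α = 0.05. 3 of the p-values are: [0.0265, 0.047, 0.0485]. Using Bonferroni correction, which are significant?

Bonferroni α = 0.05/4 = 0.0125. None of the given p-values are significant.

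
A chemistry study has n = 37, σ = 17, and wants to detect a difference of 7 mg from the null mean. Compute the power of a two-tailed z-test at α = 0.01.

SE = σ/√n = 17/√37 = 2.795. Non-centrality λ = d/SE = 7/2.795 = 2.505. Power ≈ Φ(λ - z_{α/2}) = Φ(2.505 - 2.576) = Φ(-0.071) = 0.472.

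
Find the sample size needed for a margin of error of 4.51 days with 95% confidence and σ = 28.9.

n = (z*σ/E)² = (1.96×28.9/4.51)² = 157.7 → n = 158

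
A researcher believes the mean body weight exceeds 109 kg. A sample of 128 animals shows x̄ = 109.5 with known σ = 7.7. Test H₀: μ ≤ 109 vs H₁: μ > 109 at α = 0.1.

z = 0.735. Critical value: 1.28. Fail to reject H₀.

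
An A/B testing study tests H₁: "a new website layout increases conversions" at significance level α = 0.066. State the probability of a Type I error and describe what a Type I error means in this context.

P(Type I error) = α = 0.066. A Type I error is rejecting H₀ when H₀ is actually true (false positive) — here, concluding that a new website layout increases conversions when in fact this is not the case. Consequence: rolling out a layout that doesn't actually help — wasted engineering effort.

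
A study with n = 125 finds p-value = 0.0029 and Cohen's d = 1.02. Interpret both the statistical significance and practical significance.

Statistically significant (p = 0.0029 < 0.05). Cohen's d = 1.02 indicates a large effect size. Both statistical and practical significance should be considered.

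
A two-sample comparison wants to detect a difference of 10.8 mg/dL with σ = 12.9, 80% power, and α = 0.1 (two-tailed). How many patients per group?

n per group = 2(z_α/2 + z_β)²σ²/d² = 2×(1.645 + 0.84)²×12.9²/10.8² = 17.6 → n = 18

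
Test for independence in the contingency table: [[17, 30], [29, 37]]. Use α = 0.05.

χ² = 0.686. df = 1, critical = 3.841. Fail to reject H₀. No evidence of dependence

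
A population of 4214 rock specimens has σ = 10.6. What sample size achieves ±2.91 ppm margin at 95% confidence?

Without FPC: n₀ = (1.96×10.6/2.91)² = 50.973. With FPC: n = n₀N/(n₀+N-1) = 50.4 → n = 51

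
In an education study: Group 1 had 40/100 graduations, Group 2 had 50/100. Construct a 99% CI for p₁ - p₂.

p̂₁ = 0.4, p̂₂ = 0.5. Difference = -0.1. CI = (-0.28, 0.08)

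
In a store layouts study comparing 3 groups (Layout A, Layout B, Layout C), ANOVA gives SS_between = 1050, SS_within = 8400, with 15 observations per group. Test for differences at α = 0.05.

df_between = 2, df_within = 42. F = MS_between/MS_within = 525.0/200.0 = 2.625. F_crit ≈ 3.22. Fail to reject H₀.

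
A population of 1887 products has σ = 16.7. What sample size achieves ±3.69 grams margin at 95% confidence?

Without FPC: n₀ = (1.96×16.7/3.69)² = 78.685. With FPC: n = n₀N/(n₀+N-1) = 75.6 → n = 76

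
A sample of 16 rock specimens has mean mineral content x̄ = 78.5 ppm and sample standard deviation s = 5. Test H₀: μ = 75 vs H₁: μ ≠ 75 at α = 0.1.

t = (x̄ - μ₀)/(s/√n) = (78.5 - 75)/(5/√16) = 2.8. df = 15, critical t = ±1.753. Reject H₀.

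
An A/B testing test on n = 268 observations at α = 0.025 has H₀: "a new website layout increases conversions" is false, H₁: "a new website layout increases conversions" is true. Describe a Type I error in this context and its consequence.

Type I error: rejecting H₀ when it is true — concluding that a new website layout increases conversions when in fact it is not. Consequence: rolling out a layout that doesn't actually help — wasted engineering effort.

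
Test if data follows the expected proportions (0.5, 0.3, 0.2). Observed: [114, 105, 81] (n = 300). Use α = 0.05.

Expected: [150.0, 90.0, 60.0]. χ² = 18.49. df = 2, critical = 5.991. Reject H₀.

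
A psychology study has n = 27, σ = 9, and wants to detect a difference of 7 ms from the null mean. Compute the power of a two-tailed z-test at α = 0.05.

SE = σ/√n = 9/√27 = 1.732. Non-centrality λ = d/SE = 7/1.732 = 4.041. Power ≈ Φ(λ - z_{α/2}) = Φ(4.041 - 1.96) = Φ(2.081) = 0.981.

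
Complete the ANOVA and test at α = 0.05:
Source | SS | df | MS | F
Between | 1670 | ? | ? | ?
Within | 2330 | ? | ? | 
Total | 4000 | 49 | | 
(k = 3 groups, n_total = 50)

df_between = 2, df_within = 47. MS_between = 835.0, MS_within = 49.57. F = 16.843, F_crit ≈ 3.195. Reject H₀.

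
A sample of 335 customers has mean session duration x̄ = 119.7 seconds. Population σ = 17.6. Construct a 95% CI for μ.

CI = x̄ ± z*(σ/√n) = 119.7 ± 1.96(17.6/√335) = 119.7 ± 1.88 = (117.82, 121.58)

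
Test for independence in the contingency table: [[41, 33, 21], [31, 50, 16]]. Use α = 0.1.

χ² = 5.526. df = 2, critical = 4.605. Reject H₀. Variables are dependent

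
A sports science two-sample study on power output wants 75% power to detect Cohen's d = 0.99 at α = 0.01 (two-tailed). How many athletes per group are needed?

z_{α/2} = 2.576, z_β = Φ⁻¹(0.75) = 0.674. For large effect (d = 0.99): n per group = 2(z_{α/2} + z_β)²/d² = 2(2.576 + 0.674)²/0.99² = 21.6 → 22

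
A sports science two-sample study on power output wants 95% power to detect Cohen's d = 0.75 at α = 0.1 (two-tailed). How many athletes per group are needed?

z_{α/2} = 1.645, z_β = Φ⁻¹(0.95) = 1.645. For medium effect (d = 0.75): n per group = 2(z_{α/2} + z_β)²/d² = 2(1.645 + 1.645)²/0.75² = 38.5 → 39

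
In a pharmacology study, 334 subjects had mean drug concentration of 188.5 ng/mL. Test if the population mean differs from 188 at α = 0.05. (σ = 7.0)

z = (x̄ - μ₀)/(σ/√n) = (188.5 - 188)/(7.0/√334) = 1.305. Critical value: ±1.96. Since |1.305| ≤ 1.96, Fail to reject H₀.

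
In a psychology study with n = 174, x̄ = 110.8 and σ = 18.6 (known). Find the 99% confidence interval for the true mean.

CI = x̄ ± z*(σ/√n) = 110.8 ± 2.576(18.6/√174) = 110.8 ± 3.63 = (107.17, 114.43)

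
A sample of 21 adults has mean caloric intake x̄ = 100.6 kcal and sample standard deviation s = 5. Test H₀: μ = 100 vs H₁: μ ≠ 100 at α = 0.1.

t = (x̄ - μ₀)/(s/√n) = (100.6 - 100)/(5/√21) = 0.55. df = 20, critical t = ±1.725. Fail to reject H₀.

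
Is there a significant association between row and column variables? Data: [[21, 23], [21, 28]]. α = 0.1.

χ² = 0.222. df = 1, critical = 2.706. Fail to reject H₀. No evidence of dependence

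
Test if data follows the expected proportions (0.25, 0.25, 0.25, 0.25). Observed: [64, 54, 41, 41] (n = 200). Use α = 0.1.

Expected: [50.0, 50.0, 50.0, 50.0]. χ² = 7.48. df = 3, critical = 6.251. Reject H₀.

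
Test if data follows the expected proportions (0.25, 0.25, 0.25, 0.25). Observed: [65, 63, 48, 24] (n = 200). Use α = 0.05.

Expected: [50.0, 50.0, 50.0, 50.0]. χ² = 21.48. df = 3, critical = 7.815. Reject H₀.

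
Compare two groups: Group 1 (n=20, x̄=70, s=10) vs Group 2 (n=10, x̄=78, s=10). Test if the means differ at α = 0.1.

Pooled sp = 10.0. t = -2.066, df = 28. Critical t = ±1.701. Reject H₀.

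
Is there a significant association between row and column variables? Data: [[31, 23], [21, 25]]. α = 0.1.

χ² = 1.375. df = 1, critical = 2.706. Fail to reject H₀. No evidence of dependence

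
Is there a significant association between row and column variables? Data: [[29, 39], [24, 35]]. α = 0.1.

χ² = 0.05. df = 1, critical = 2.706. Fail to reject H₀. No evidence of dependence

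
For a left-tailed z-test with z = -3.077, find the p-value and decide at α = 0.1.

p = P(Z < -3.077) = Φ(-3.077) ≈ 0.001. Since p < 0.1, reject H₀ (significant) at α = 0.1.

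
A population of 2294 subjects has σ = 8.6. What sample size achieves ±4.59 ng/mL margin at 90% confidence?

Without FPC: n₀ = (1.645×8.6/4.59)² = 9.5. With FPC: n = n₀N/(n₀+N-1) = 9.5 → n = 10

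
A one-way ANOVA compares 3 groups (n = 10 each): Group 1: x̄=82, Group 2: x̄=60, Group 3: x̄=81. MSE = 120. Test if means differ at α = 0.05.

Grand mean = 74.33. SS_between = 3086.67, MS_between = 1543.33. F = 12.861, F_crit ≈ 3.354. Reject H₀.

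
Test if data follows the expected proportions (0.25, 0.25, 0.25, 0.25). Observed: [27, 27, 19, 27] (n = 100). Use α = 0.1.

Expected: [25.0, 25.0, 25.0, 25.0]. χ² = 1.92. df = 3, critical = 6.251. Fail to reject H₀.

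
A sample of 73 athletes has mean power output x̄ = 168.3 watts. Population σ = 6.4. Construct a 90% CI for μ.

CI = x̄ ± z*(σ/√n) = 168.3 ± 1.645(6.4/√73) = 168.3 ± 1.23 = (167.07, 169.53)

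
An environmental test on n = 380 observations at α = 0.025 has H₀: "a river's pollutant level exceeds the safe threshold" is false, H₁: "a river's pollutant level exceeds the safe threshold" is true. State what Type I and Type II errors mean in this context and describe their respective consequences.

Type I (false positive): concluding that a river's pollutant level exceeds the safe threshold when it is not — shutting down a compliant factory unnecessarily. Type II (false negative): failing to conclude that a river's pollutant level exceeds the safe threshold when it is — allowing unsafe pollution to continue. Which is costlier depends on domain priorities and is a judgement call rather than a statistical fact.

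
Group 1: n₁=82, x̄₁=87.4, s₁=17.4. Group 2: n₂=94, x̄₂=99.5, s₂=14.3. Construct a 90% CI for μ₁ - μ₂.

Difference = -12.1. SE = √(17.4²/82 + 14.3²/94) = 2.422. CI = (-16.08, -8.12)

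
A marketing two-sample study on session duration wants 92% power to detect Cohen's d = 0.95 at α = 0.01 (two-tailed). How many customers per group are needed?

z_{α/2} = 2.576, z_β = Φ⁻¹(0.92) = 1.405. For large effect (d = 0.95): n per group = 2(z_{α/2} + z_β)²/d² = 2(2.576 + 1.405)²/0.95² = 35.1 → 36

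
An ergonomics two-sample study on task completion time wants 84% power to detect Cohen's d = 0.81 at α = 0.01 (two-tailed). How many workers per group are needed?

z_{α/2} = 2.576, z_β = Φ⁻¹(0.84) = 0.994. For large effect (d = 0.81): n per group = 2(z_{α/2} + z_β)²/d² = 2(2.576 + 0.994)²/0.81² = 38.9 → 39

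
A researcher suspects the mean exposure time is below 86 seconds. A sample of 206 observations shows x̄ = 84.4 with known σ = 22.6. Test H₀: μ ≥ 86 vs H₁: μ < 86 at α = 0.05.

z = -1.016. Critical value: -1.645. Fail to reject H₀.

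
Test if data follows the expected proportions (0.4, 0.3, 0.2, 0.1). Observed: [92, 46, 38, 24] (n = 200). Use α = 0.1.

Expected: [80.0, 60.0, 40.0, 20.0]. χ² = 5.967. df = 3, critical = 6.251. Fail to reject H₀.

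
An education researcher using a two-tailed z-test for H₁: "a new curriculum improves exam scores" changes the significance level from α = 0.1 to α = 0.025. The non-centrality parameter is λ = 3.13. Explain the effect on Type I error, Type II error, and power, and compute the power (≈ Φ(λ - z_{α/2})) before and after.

Decreasing α from 0.1 to 0.025:
• Type I error rate decreases (α is the Type I rate by definition).
• Critical value moves from z_{α/2} = 1.645 to 2.241, so power = Φ(λ - z_{α/2}) goes from Φ(3.13 - 1.645) = 0.931 to Φ(3.13 - 2.241) = 0.813.
• Type II error rate β = 1 - power therefore increases (0.069 → 0.187).
Appropriate when false positives are costly — here, adopting a curriculum that gives no real benefit — disruption for nothing.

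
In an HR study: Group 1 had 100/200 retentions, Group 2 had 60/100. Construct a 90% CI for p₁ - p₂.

p̂₁ = 0.5, p̂₂ = 0.6. Difference = -0.1. CI = (-0.199, -0.001)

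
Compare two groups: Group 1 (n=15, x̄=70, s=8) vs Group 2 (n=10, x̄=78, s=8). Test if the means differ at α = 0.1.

Pooled sp = 8.0. t = -2.449, df = 23. Critical t = ±1.714. Reject H₀.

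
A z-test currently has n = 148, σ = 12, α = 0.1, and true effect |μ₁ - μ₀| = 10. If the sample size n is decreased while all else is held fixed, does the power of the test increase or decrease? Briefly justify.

Power decreases: a smaller n inflates the standard error σ/√n, pulling the sampling distribution under H₁ back toward the critical value.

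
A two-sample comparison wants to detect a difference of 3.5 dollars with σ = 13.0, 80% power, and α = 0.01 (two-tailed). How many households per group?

n per group = 2(z_α/2 + z_β)²σ²/d² = 2×(2.576 + 0.84)²×13.0²/3.5² = 322.0 → n = 322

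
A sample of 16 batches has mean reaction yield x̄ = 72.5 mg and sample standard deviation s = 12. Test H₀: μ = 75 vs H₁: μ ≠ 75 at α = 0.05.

t = (x̄ - μ₀)/(s/√n) = (72.5 - 75)/(12/√16) = -0.833. df = 15, critical t = ±2.131. Fail to reject H₀.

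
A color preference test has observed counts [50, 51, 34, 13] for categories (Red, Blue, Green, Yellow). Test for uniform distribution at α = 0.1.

Expected = 37 each. χ² = Σ(O-E)²/E = 25.676. df = 3, critical value = 6.251. Reject H₀.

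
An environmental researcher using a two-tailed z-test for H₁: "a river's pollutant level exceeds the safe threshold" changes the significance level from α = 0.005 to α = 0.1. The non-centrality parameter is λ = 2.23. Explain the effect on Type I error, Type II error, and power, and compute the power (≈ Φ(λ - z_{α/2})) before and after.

Increasing α from 0.005 to 0.1:
• Type I error rate increases (α is the Type I rate by definition).
• Critical value moves from z_{α/2} = 2.807 to 1.645, so power = Φ(λ - z_{α/2}) goes from Φ(2.23 - 2.807) = 0.282 to Φ(2.23 - 1.645) = 0.721.
• Type II error rate β = 1 - power therefore decreases (0.718 → 0.279).
Appropriate when false negatives are costly — here, allowing unsafe pollution to continue.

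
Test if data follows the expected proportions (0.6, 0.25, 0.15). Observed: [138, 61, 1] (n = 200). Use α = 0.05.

Expected: [120.0, 50.0, 30.0]. χ² = 33.153. df = 2, critical = 5.991. Reject H₀.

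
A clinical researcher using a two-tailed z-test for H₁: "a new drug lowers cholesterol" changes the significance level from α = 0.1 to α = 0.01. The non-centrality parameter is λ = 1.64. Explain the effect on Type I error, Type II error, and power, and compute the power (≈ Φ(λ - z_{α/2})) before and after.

Decreasing α from 0.1 to 0.01:
• Type I error rate decreases (α is the Type I rate by definition).
• Critical value moves from z_{α/2} = 1.645 to 2.576, so power = Φ(λ - z_{α/2}) goes from Φ(1.64 - 1.645) = 0.498 to Φ(1.64 - 2.576) = 0.175.
• Type II error rate β = 1 - power therefore increases (0.502 → 0.825).
Appropriate when false positives are costly — here, approving an ineffective drug — patients take a useless medication and may skip effective alternatives.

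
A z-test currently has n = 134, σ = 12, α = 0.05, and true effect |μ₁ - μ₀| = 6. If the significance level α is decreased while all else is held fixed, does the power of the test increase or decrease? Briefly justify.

Power decreases: a smaller α raises the critical value, so less of the H₁ sampling distribution falls in the rejection region.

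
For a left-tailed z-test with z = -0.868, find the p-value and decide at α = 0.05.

p = P(Z < -0.868) = Φ(-0.868) ≈ 0.1927. Since p ≥ 0.05, fail to reject H₀ (not significant) at α = 0.05.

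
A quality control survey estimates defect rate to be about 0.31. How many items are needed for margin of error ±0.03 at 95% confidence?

n = z²p(1-p)/E² = 1.96²×0.31×0.69/0.03² = 913.02 → n = 914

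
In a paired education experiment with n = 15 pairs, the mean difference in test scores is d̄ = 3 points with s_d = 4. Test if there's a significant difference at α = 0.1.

t = d̄/(s_d/√n) = 3/(4/√15) = 2.905. df = 14, critical t = ±1.761. Reject H₀.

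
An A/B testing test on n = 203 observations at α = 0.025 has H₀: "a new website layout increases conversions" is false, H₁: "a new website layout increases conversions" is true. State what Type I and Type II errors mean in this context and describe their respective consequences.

Type I (false positive): concluding that a new website layout increases conversions when it is not — rolling out a layout that doesn't actually help — wasted engineering effort. Type II (false negative): failing to conclude that a new website layout increases conversions when it is — discarding a layout that would have improved conversions — lost revenue. Which is costlier depends on domain priorities and is a judgement call rather than a statistical fact.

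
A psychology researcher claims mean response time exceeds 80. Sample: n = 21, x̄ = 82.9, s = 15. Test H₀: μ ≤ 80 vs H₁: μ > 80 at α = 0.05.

t = (82.9 - 80)/(15/√21) = 0.886, df = 20. Critical t = 1.725. Fail to reject H₀.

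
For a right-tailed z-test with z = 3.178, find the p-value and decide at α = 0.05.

p = P(Z > 3.178) = 1 - Φ(3.178) ≈ 0.0007. Since p < 0.05, reject H₀ (significant) at α = 0.05.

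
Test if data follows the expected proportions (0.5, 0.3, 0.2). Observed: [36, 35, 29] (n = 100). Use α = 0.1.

Expected: [50.0, 30.0, 20.0]. χ² = 8.803. df = 2, critical = 4.605. Reject H₀.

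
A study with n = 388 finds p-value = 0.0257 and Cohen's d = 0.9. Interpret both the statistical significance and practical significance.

Statistically significant (p = 0.0257 < 0.05). Cohen's d = 0.9 indicates a large effect size. Both statistical and practical significance should be considered.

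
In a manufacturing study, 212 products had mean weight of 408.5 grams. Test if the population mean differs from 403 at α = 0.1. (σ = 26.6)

z = (x̄ - μ₀)/(σ/√n) = (408.5 - 403)/(26.6/√212) = 3.011. Critical value: ±1.645. Since |3.011| > 1.645, Reject H₀.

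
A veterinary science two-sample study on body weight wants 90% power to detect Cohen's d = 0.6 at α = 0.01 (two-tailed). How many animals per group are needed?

z_{α/2} = 2.576, z_β = Φ⁻¹(0.9) = 1.282. For medium effect (d = 0.6): n per group = 2(z_{α/2} + z_β)²/d² = 2(2.576 + 1.282)²/0.6² = 82.7 → 83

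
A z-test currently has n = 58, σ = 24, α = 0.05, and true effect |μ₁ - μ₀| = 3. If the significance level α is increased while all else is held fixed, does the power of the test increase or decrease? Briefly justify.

Power increases: a larger α lowers the critical value, so more of the H₁ sampling distribution falls in the rejection region.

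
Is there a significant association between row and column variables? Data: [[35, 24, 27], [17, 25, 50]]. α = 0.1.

χ² = 12.934. df = 2, critical = 4.605. Reject H₀. Variables are dependent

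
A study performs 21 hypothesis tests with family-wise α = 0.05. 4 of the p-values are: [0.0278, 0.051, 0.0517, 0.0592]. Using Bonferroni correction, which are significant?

Bonferroni α = 0.05/21 = 0.00238. None of the given p-values are significant.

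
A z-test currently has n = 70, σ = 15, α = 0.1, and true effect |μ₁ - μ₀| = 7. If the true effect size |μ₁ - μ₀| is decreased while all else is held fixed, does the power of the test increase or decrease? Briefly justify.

Power decreases: a smaller true effect decreases the non-centrality λ = |μ₁ - μ₀|/(σ/√n).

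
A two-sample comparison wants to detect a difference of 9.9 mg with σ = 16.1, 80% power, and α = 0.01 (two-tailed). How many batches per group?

n per group = 2(z_α/2 + z_β)²σ²/d² = 2×(2.576 + 0.84)²×16.1²/9.9² = 61.7 → n = 62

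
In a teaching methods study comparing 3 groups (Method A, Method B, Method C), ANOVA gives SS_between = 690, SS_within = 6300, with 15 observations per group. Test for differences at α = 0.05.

df_between = 2, df_within = 42. F = MS_between/MS_within = 345.0/150.0 = 2.3. F_crit ≈ 3.22. Fail to reject H₀.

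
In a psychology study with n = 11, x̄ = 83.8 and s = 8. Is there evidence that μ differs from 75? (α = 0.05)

t = (x̄ - μ₀)/(s/√n) = (83.8 - 75)/(8/√11) = 3.648. df = 10, critical t = ±2.228. Reject H₀.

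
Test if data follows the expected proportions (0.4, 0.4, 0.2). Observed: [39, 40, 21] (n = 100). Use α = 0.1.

Expected: [40.0, 40.0, 20.0]. χ² = 0.075. df = 2, critical = 4.605. Fail to reject H₀.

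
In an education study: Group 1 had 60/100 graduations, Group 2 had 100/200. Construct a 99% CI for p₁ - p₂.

p̂₁ = 0.6, p̂₂ = 0.5. Difference = 0.1. CI = (-0.056, 0.256)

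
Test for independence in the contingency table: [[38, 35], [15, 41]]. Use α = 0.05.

χ² = 8.36. df = 1, critical = 3.841. Reject H₀. Variables are dependent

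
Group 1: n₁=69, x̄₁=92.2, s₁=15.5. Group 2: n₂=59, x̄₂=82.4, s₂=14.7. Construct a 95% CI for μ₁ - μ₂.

Difference = 9.8. SE = √(15.5²/69 + 14.7²/59) = 2.673. CI = (4.56, 15.04)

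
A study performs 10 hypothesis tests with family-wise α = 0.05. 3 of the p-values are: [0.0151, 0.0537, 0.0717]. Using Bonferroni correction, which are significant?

Bonferroni α = 0.05/10 = 0.005. None of the given p-values are significant.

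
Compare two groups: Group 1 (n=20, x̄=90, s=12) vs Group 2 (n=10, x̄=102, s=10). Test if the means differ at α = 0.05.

Pooled sp = 11.4. t = -2.719, df = 28. Critical t = ±2.048. Reject H₀.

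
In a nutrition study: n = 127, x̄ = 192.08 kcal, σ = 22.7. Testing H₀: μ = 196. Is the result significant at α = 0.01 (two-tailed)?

z = (192.08 - 196)/(22.7/√127) = -1.946. Since |z| ≤ 2.576, not significant at α = 0.01.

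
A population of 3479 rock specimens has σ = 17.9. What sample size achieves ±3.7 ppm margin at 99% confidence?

Without FPC: n₀ = (2.576×17.9/3.7)² = 155.308. With FPC: n = n₀N/(n₀+N-1) = 148.7 → n = 149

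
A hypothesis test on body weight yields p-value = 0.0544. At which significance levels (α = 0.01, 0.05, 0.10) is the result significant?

p = 0.0544. Significant at: α = 0.1.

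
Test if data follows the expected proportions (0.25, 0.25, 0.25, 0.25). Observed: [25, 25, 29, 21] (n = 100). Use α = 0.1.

Expected: [25.0, 25.0, 25.0, 25.0]. χ² = 1.28. df = 3, critical = 6.251. Fail to reject H₀.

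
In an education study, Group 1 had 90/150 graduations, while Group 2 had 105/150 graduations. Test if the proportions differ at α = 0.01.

p̂₁ = 0.6, p̂₂ = 0.7, pooled p̂ = 0.65. z = -1.816. Critical: ±2.576. Fail to reject H₀.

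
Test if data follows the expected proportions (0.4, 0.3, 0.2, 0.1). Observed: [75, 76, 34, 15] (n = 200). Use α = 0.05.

Expected: [80.0, 60.0, 40.0, 20.0]. χ² = 6.729. df = 3, critical = 7.815. Fail to reject H₀.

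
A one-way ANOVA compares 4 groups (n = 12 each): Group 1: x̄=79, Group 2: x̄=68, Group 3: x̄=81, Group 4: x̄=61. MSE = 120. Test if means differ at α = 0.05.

Grand mean = 72.25. SS_between = 3201.0, MS_between = 1067.0. F = 8.892, F_crit ≈ 2.816. Reject H₀.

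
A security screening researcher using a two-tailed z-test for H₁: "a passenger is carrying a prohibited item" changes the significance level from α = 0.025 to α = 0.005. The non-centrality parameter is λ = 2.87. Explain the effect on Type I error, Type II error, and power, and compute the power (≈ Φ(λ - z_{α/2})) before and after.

Decreasing α from 0.025 to 0.005:
• Type I error rate decreases (α is the Type I rate by definition).
• Critical value moves from z_{α/2} = 2.241 to 2.807, so power = Φ(λ - z_{α/2}) goes from Φ(2.87 - 2.241) = 0.735 to Φ(2.87 - 2.807) = 0.525.
• Type II error rate β = 1 - power therefore increases (0.265 → 0.475).
Appropriate when false positives are costly — here, detaining an innocent passenger — delay and inconvenience.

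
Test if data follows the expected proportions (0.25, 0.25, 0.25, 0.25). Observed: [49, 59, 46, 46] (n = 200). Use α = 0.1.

Expected: [50.0, 50.0, 50.0, 50.0]. χ² = 2.28. df = 3, critical = 6.251. Fail to reject H₀.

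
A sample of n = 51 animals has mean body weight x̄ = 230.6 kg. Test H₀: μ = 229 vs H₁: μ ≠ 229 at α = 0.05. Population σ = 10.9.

z = (x̄ - μ₀)/(σ/√n) = (230.6 - 229)/(10.9/√51) = 1.048. Critical value: ±1.96. Since |1.048| ≤ 1.96, Fail to reject H₀.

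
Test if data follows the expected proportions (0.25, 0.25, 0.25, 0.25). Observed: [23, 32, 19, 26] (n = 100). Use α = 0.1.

Expected: [25.0, 25.0, 25.0, 25.0]. χ² = 3.6. df = 3, critical = 6.251. Fail to reject H₀.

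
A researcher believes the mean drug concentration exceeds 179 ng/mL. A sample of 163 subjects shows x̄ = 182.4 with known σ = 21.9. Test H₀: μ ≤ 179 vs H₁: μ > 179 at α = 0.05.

z = 1.982. Critical value: 1.645. Reject H₀.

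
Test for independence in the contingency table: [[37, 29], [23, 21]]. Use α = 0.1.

χ² = 0.153. df = 1, critical = 2.706. Fail to reject H₀. No evidence of dependence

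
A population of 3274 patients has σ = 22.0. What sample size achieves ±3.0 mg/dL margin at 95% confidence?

Without FPC: n₀ = (1.96×22.0/3.0)² = 206.593. With FPC: n = n₀N/(n₀+N-1) = 194.4 → n = 195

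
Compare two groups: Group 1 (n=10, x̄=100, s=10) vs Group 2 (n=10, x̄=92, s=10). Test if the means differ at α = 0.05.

Pooled sp = 10.0. t = 1.789, df = 18. Critical t = ±2.101. Fail to reject H₀.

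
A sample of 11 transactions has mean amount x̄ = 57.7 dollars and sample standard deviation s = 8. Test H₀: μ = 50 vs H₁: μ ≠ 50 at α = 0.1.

t = (x̄ - μ₀)/(s/√n) = (57.7 - 50)/(8/√11) = 3.192. df = 10, critical t = ±1.812. Reject H₀.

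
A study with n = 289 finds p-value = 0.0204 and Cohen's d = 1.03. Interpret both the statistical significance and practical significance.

Statistically significant (p = 0.0204 < 0.05). Cohen's d = 1.03 indicates a large effect size. Both statistical and practical significance should be considered.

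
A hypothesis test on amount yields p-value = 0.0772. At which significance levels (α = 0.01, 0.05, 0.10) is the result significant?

p = 0.0772. Significant at: α = 0.1.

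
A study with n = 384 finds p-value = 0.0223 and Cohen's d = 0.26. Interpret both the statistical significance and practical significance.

Statistically significant (p = 0.0223 < 0.05). Cohen's d = 0.26 indicates a small effect size. Both statistical and practical significance should be considered.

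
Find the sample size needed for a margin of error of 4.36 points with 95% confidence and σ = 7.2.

n = (z*σ/E)² = (1.96×7.2/4.36)² = 10.5 → n = 11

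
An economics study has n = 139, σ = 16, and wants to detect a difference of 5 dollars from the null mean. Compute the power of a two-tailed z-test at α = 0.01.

SE = σ/√n = 16/√139 = 1.357. Non-centrality λ = d/SE = 5/1.357 = 3.684. Power ≈ Φ(λ - z_{α/2}) = Φ(3.684 - 2.576) = Φ(1.108) = 0.866.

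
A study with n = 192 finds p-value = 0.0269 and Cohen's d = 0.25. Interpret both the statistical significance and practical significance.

Statistically significant (p = 0.0269 < 0.05). Cohen's d = 0.25 indicates a small effect size. Both statistical and practical significance should be considered.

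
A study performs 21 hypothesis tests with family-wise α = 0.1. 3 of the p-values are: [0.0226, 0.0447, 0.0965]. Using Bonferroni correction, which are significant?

Bonferroni α = 0.1/21 = 0.00476. None of the given p-values are significant.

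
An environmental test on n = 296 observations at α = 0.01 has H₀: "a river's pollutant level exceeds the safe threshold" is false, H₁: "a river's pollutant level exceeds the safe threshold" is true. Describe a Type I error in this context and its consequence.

Type I error: rejecting H₀ when it is true — concluding that a river's pollutant level exceeds the safe threshold when in fact it is not. Consequence: shutting down a compliant factory unnecessarily.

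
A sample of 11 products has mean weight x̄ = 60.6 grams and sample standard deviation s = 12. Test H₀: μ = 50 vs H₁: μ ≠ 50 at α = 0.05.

t = (x̄ - μ₀)/(s/√n) = (60.6 - 50)/(12/√11) = 2.93. df = 10, critical t = ±2.228. Reject H₀.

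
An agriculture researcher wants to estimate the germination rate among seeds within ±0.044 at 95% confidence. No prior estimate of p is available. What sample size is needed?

Conservative approach: use p = 0.5 (maximizes p(1-p) = 0.25). n = z²(0.25)/E² = 1.96²×0.25/0.044² = 496.1 → n = 497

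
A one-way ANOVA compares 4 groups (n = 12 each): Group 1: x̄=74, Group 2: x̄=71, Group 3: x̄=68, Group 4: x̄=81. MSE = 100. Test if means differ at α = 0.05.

Grand mean = 73.5. SS_between = 1116.0, MS_between = 372.0. F = 3.72, F_crit ≈ 2.816. Reject H₀.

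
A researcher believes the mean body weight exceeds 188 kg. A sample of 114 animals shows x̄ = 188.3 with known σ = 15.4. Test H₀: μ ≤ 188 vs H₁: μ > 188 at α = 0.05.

z = 0.208. Critical value: 1.645. Fail to reject H₀.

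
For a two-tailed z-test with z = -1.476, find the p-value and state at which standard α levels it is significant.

p = 2·P(Z > |-1.476|) = 2·(1 - Φ(1.476)) ≈ 0.1399. Not significant at any standard level.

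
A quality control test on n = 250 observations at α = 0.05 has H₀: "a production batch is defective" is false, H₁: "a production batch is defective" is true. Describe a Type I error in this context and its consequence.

Type I error: rejecting H₀ when it is true — concluding that a production batch is defective when in fact it is not. Consequence: scrapping a good batch — wasted material and cost for no reason.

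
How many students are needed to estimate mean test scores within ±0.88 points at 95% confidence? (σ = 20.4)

n = (z*σ/E)² = (1.96×20.4/0.88)² = 2064.5 → n = 2065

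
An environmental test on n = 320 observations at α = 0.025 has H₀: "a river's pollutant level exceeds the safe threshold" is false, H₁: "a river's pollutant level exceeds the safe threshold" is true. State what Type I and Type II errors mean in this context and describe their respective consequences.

Type I (false positive): concluding that a river's pollutant level exceeds the safe threshold when it is not — shutting down a compliant factory unnecessarily. Type II (false negative): failing to conclude that a river's pollutant level exceeds the safe threshold when it is — allowing unsafe pollution to continue. Which is costlier depends on domain priorities and is a judgement call rather than a statistical fact.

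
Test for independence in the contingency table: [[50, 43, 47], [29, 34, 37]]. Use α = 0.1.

χ² = 1.191. df = 2, critical = 4.605. Fail to reject H₀. No evidence of dependence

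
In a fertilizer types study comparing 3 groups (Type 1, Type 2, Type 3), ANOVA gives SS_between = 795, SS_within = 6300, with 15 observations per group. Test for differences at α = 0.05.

df_between = 2, df_within = 42. F = MS_between/MS_within = 397.5/150.0 = 2.65. F_crit ≈ 3.22. Fail to reject H₀.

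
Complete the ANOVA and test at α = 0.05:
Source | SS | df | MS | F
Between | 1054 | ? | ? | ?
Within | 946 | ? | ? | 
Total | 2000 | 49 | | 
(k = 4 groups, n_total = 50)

df_between = 3, df_within = 46. MS_between = 351.33, MS_within = 20.57. F = 17.084, F_crit ≈ 2.807. Reject H₀.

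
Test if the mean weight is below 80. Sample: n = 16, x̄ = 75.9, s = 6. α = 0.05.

t = (75.9 - 80)/(6/√16) = -2.733, df = 15. Critical t = -1.753. Reject H₀.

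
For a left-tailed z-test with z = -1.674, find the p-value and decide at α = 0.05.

p = P(Z < -1.674) = Φ(-1.674) ≈ 0.0471. Since p < 0.05, reject H₀ (significant) at α = 0.05.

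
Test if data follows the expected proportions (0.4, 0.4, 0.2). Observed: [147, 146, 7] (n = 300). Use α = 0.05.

Expected: [120.0, 120.0, 60.0]. χ² = 58.525. df = 2, critical = 5.991. Reject H₀.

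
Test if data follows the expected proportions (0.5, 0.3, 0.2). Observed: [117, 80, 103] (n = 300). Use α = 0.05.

Expected: [150.0, 90.0, 60.0]. χ² = 39.188. df = 2, critical = 5.991. Reject H₀.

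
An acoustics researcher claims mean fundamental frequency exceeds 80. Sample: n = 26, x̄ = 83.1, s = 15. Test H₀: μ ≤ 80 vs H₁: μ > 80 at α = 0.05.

t = (83.1 - 80)/(15/√26) = 1.054, df = 25. Critical t = 1.708. Fail to reject H₀.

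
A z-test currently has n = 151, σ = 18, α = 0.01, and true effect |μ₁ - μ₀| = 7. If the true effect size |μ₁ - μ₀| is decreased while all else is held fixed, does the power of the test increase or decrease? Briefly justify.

Power decreases: a smaller true effect decreases the non-centrality λ = |μ₁ - μ₀|/(σ/√n).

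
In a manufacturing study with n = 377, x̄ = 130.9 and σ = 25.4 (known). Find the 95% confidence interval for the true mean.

CI = x̄ ± z*(σ/√n) = 130.9 ± 1.96(25.4/√377) = 130.9 ± 2.56 = (128.34, 133.46)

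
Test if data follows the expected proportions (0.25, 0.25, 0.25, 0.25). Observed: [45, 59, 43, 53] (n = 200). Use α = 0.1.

Expected: [50.0, 50.0, 50.0, 50.0]. χ² = 3.28. df = 3, critical = 6.251. Fail to reject H₀.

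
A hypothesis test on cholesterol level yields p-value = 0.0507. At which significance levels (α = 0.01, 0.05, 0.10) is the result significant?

p = 0.0507. Significant at: α = 0.1.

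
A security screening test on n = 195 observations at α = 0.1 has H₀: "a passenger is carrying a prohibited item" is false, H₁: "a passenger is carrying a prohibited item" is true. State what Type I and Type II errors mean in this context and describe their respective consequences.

Type I (false positive): concluding that a passenger is carrying a prohibited item when it is not — detaining an innocent passenger — delay and inconvenience. Type II (false negative): failing to conclude that a passenger is carrying a prohibited item when it is — letting a prohibited item through — security breach. Which is costlier depends on domain priorities and is a judgement call rather than a statistical fact.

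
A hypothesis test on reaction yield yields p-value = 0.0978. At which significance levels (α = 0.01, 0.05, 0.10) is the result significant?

p = 0.0978. Significant at: α = 0.1.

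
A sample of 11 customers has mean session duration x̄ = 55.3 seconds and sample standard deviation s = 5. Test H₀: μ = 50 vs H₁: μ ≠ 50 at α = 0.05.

t = (x̄ - μ₀)/(s/√n) = (55.3 - 50)/(5/√11) = 3.516. df = 10, critical t = ±2.228. Reject H₀.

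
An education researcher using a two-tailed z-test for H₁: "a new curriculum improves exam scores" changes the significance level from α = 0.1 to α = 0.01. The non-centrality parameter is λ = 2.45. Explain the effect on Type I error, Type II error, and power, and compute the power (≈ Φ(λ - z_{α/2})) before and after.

Decreasing α from 0.1 to 0.01:
• Type I error rate decreases (α is the Type I rate by definition).
• Critical value moves from z_{α/2} = 1.645 to 2.576, so power = Φ(λ - z_{α/2}) goes from Φ(2.45 - 1.645) = 0.79 to Φ(2.45 - 2.576) = 0.45.
• Type II error rate β = 1 - power therefore increases (0.21 → 0.55).
Appropriate when false positives are costly — here, adopting a curriculum that gives no real benefit — disruption for nothing.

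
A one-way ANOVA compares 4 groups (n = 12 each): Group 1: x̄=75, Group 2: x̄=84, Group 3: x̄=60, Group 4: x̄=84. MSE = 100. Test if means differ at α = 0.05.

Grand mean = 75.75. SS_between = 4617.0, MS_between = 1539.0. F = 15.39, F_crit ≈ 2.816. Reject H₀.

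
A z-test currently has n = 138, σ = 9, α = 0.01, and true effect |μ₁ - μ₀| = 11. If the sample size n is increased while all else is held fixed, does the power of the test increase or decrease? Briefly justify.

Power increases: a larger n shrinks the standard error σ/√n, moving the sampling distribution under H₁ further from the critical value.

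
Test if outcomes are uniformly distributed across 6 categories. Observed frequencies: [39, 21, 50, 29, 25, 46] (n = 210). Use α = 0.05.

Expected = 35 each. χ² = Σ(O-E)²/E = 19.829. df = 5, critical value = 11.07. Reject H₀.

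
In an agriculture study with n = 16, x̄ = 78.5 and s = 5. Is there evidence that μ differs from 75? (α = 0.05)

t = (x̄ - μ₀)/(s/√n) = (78.5 - 75)/(5/√16) = 2.8. df = 15, critical t = ±2.131. Reject H₀.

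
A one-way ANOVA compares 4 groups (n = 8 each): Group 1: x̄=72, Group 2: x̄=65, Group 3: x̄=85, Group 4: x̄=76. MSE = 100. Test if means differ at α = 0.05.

Grand mean = 74.5. SS_between = 1672.0, MS_between = 557.33. F = 5.573, F_crit ≈ 2.947. Reject H₀.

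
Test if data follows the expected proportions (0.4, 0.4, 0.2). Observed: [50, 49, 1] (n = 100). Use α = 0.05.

Expected: [40.0, 40.0, 20.0]. χ² = 22.575. df = 2, critical = 5.991. Reject H₀.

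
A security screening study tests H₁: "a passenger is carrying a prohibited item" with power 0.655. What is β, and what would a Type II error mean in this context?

β = 1 - power = 1 - 0.655 = 0.345. A Type II error is failing to reject H₀ when H₀ is false (false negative) — here, failing to conclude that a passenger is carrying a prohibited item when in fact it is true. Consequence: letting a prohibited item through — security breach.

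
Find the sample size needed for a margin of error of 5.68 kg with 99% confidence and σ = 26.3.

n = (z*σ/E)² = (2.576×26.3/5.68)² = 142.3 → n = 143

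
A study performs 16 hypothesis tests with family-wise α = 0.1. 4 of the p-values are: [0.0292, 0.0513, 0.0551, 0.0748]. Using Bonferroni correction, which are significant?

Bonferroni α = 0.1/16 = 0.00625. None of the given p-values are significant.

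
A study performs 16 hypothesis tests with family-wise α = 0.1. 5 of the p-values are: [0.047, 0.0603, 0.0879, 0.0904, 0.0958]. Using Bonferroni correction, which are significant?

Bonferroni α = 0.1/16 = 0.00625. None of the given p-values are significant.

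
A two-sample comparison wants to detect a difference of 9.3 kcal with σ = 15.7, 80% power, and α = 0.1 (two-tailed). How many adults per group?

n per group = 2(z_α/2 + z_β)²σ²/d² = 2×(1.645 + 0.84)²×15.7²/9.3² = 35.2 → n = 36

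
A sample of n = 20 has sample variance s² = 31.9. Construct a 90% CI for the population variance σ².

df = 19. χ²_{0.05} = 30.144, χ²_{0.95} = 10.117. CI for σ² = ((n-1)s²/χ²_{α/2}, (n-1)s²/χ²_{1-α/2}) = (19·31.9/30.144, 19·31.9/10.117) = (20.11, 59.91)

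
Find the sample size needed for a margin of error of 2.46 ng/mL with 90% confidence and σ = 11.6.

n = (z*σ/E)² = (1.645×11.6/2.46)² = 60.2 → n = 61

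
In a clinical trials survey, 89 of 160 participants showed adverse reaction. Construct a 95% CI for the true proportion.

p̂ = 0.556. CI = p̂ ± z*√(p̂(1-p̂)/n) = (0.479, 0.633)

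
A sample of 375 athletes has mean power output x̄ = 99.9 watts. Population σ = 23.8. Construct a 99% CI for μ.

CI = x̄ ± z*(σ/√n) = 99.9 ± 2.576(23.8/√375) = 99.9 ± 3.17 = (96.73, 103.07)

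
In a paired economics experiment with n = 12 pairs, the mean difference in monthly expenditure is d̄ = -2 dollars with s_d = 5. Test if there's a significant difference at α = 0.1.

t = d̄/(s_d/√n) = -2/(5/√12) = -1.386. df = 11, critical t = ±1.796. Fail to reject H₀.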